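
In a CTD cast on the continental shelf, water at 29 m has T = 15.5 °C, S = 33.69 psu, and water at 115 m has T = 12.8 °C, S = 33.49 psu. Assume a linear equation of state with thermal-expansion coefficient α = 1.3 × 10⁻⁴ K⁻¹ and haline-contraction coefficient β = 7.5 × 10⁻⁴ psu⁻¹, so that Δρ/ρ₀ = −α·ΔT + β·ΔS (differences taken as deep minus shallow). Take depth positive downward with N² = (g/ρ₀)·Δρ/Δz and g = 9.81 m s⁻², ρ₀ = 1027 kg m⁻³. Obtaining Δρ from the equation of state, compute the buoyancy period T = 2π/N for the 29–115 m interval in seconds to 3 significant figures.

1.31 × 10³ s

ΔT = -2.7 K, ΔS = -0.20 psu (deep − shallow).
Δρ/ρ₀ = −αΔT + βΔS = 3.51 × 10⁻⁴ − 1.50 × 10⁻⁴ = 2.01 × 10⁻⁴, so Δρ ≈ 0.2064 kg m⁻³.
N² = (g/ρ₀)·Δρ/Δz = g·(Δρ/ρ₀)/Δz = 9.81 × 2.01 × 10⁻⁴ / 86 = 2.2928 × 10⁻⁵ s⁻².
N = √(2.2928 × 10⁻⁵) = 4.7883 × 10⁻³ rad s⁻¹ → T = 2π/N = 1.3122 × 10³ s ≈ 1.31 × 10³ s.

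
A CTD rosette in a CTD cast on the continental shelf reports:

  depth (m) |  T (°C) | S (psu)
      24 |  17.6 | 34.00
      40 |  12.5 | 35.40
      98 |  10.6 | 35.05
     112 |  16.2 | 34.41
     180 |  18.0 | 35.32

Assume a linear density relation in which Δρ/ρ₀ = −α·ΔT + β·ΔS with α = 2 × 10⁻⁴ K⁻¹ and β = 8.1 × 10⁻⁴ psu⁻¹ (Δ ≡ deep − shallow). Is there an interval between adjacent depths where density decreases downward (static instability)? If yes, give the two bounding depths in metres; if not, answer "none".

Evaluate Δρ/ρ₀ = −αΔT + βΔS across each adjacent pair:
  24–40 m: −αΔT+βΔS = −(2 × 10⁻⁴)(-5.1)+(8.1 × 10⁻⁴)(+1.40) = 2.2 × 10⁻³ → stable
  40–98 m: −αΔT+βΔS = −(2 × 10⁻⁴)(-1.9)+(8.1 × 10⁻⁴)(-0.35) = 9.7 × 10⁻⁵ → stable
  98–112 m: −αΔT+βΔS = −(2 × 10⁻⁴)(+5.6)+(8.1 × 10⁻⁴)(-0.64) = -1.6 × 10⁻³ → UNSTABLE
  112–180 m: −αΔT+βΔS = −(2 × 10⁻⁴)(+1.8)+(8.1 × 10⁻⁴)(+0.91) = 3.8 × 10⁻⁴ → stable
The 98–112 m interval has Δρ < 0: lighter water underlies denser water.

98–112 m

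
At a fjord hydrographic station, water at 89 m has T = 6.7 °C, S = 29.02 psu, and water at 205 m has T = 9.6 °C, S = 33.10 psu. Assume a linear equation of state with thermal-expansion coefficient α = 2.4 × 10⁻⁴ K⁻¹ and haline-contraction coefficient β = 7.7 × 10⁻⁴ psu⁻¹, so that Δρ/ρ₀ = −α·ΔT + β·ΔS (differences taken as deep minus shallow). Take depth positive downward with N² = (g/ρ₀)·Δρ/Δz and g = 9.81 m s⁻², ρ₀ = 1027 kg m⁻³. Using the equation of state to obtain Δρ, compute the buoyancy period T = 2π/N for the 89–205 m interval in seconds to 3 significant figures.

ΔT = +2.9 K, ΔS = +4.08 psu (deep − shallow).
Δρ/ρ₀ = −αΔT + βΔS = -6.96 × 10⁻⁴ + 3.1416 × 10⁻³ = 2.4456 × 10⁻³, so Δρ ≈ 2.512 kg m⁻³.
N² = (g/ρ₀)·Δρ/Δz = g·(Δρ/ρ₀)/Δz = 9.81 × 2.4456 × 10⁻³ / 116 = 2.0682 × 10⁻⁴ s⁻².
N = √(2.0682 × 10⁻⁴) = 0.014381 rad s⁻¹ → T = 2π/N = 436.91 s ≈ 437 s.

437 s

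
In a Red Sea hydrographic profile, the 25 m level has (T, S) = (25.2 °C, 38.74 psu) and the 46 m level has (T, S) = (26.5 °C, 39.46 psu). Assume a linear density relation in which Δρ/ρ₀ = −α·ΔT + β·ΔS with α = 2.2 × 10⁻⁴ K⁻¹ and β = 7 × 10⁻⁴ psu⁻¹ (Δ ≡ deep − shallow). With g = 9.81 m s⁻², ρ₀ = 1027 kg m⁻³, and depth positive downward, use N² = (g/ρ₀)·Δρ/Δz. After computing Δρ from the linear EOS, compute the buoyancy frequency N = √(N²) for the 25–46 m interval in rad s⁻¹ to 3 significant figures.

ΔT = +1.3 K, ΔS = +0.72 psu (deep − shallow).
Δρ/ρ₀ = −αΔT + βΔS = -2.86 × 10⁻⁴ + 5.04 × 10⁻⁴ = 2.18 × 10⁻⁴, so Δρ ≈ 0.2239 kg m⁻³.
N² = (g/ρ₀)·Δρ/Δz = g·(Δρ/ρ₀)/Δz = 9.81 × 2.18 × 10⁻⁴ / 21 = 1.0184 × 10⁻⁴ s⁻².
N = √(1.0184 × 10⁻⁴) = 0.010092 rad s⁻¹ ≈ 0.0101 rad s⁻¹.

0.0101 rad s⁻¹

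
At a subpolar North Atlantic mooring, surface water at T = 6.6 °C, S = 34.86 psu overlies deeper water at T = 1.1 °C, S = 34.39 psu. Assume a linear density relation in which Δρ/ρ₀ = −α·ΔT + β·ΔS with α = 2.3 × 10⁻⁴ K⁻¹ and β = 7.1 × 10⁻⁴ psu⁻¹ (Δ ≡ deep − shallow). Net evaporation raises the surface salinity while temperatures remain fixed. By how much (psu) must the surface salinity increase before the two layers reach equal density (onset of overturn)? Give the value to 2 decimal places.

Neutral buoyancy requires −α(T_deep − T_surf) + β(S_deep − S_surf′) = 0.
S_surf′ = S_deep − (α/β)·ΔT = 34.39 − (2.3 × 10⁻⁴/7.1 × 10⁻⁴)·(-5.5) = 36.1717 psu.
Increase required: 36.1717 − 34.86 = 1.3117 psu.

1.31 psu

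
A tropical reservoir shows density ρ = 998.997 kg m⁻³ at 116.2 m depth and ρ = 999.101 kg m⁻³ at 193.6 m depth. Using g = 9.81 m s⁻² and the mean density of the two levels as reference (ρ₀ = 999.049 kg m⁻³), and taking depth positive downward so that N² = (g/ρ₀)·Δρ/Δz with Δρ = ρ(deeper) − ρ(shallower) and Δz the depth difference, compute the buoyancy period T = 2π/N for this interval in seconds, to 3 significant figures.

1.73 × 10³ s

Δρ = 999.101 − 998.997 = 0.104 kg m⁻³ over Δz = 193.6 − 116.2 = 77.4 m.
N² = (9.81/999.049) × (0.104/77.4) = 1.3194 × 10⁻⁵ s⁻².
N = √(1.3194 × 10⁻⁵) = 3.6324 × 10⁻³ rad s⁻¹, so T = 2π/N = 1.7298 × 10³ s ≈ 1.73 × 10³ s.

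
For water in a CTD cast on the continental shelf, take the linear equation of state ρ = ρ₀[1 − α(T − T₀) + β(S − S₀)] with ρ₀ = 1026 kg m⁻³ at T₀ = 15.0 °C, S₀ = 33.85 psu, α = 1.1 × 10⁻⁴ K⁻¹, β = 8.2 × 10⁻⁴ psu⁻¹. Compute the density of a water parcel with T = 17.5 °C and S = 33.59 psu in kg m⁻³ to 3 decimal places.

1025.499 kg m⁻³

T − T₀ = +2.5 K, S − S₀ = -0.26 psu.
Bracket = 1 − α·(+2.5) + β·(-0.26) = 1 + (-4.882 × 10⁻⁴) = 0.9995118.
ρ = 1026 × 0.9995118 = 1025.499 kg m⁻³.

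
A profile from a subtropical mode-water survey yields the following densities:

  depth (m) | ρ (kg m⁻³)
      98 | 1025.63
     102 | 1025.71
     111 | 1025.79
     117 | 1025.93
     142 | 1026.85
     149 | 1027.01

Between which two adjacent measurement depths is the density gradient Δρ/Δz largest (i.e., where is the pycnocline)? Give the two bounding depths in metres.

Compute the density gradient over each adjacent pair:
  98–102 m: Δρ/Δz = 0.08/4 = 0.020 kg m⁻⁴
  102–111 m: Δρ/Δz = 0.08/9 = 8.9 × 10⁻³ kg m⁻⁴
  111–117 m: Δρ/Δz = 0.14/6 = 0.023 kg m⁻⁴
  117–142 m: Δρ/Δz = 0.92/25 = 0.037 kg m⁻⁴
  142–149 m: Δρ/Δz = 0.16/7 = 0.023 kg m⁻⁴
The largest gradient is in the 117–142 m interval — the pycnocline.

117–142 m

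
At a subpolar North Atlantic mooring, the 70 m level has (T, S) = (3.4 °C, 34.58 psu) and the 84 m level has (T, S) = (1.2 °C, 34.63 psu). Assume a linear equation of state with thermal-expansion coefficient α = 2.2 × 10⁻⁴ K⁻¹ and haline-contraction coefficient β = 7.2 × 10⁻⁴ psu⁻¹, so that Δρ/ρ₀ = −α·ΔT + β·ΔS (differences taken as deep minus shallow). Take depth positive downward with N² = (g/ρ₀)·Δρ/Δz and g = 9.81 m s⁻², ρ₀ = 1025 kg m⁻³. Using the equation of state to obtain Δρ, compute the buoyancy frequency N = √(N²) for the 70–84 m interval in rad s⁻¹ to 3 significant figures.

0.0191 rad s⁻¹

ΔT = -2.2 K, ΔS = +0.05 psu (deep − shallow).
Δρ/ρ₀ = −αΔT + βΔS = 4.84 × 10⁻⁴ + 3.60 × 10⁻⁵ = 5.20 × 10⁻⁴, so Δρ ≈ 0.5330 kg m⁻³.
N² = (g/ρ₀)·Δρ/Δz = g·(Δρ/ρ₀)/Δz = 9.81 × 5.20 × 10⁻⁴ / 14 = 3.6437 × 10⁻⁴ s⁻².
N = √(3.6437 × 10⁻⁴) = 0.019088 rad s⁻¹ ≈ 0.0191 rad s⁻¹.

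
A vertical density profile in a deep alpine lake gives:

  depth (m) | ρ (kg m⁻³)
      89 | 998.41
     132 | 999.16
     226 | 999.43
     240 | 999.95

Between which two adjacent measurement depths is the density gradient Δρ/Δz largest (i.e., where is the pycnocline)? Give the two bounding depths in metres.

Compute the density gradient over each adjacent pair:
  89–132 m: Δρ/Δz = 0.75/43 = 0.017 kg m⁻⁴
  132–226 m: Δρ/Δz = 0.27/94 = 2.9 × 10⁻³ kg m⁻⁴
  226–240 m: Δρ/Δz = 0.52/14 = 0.037 kg m⁻⁴
The largest gradient is in the 226–240 m interval — the pycnocline.

226–240 m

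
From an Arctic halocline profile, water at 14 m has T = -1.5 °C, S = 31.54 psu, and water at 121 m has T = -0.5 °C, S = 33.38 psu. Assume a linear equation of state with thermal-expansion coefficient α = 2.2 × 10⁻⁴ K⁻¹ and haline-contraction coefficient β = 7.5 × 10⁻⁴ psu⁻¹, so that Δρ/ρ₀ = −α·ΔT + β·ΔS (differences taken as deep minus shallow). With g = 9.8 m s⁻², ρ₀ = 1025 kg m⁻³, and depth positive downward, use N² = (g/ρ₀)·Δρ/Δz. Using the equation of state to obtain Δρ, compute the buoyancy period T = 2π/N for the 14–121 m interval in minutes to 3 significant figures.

ΔT = +1.0 K, ΔS = +1.84 psu (deep − shallow).
Δρ/ρ₀ = −αΔT + βΔS = -2.20 × 10⁻⁴ + 1.38 × 10⁻³ = 1.16 × 10⁻³, so Δρ ≈ 1.189 kg m⁻³.
N² = (g/ρ₀)·Δρ/Δz = g·(Δρ/ρ₀)/Δz = 9.8 × 1.16 × 10⁻³ / 107 = 1.0624 × 10⁻⁴ s⁻².
N = √(1.0624 × 10⁻⁴) = 0.010307 rad s⁻¹ → T = 2π/N = 609.60 s = 10.160 min ≈ 10.2 min.

10.2 min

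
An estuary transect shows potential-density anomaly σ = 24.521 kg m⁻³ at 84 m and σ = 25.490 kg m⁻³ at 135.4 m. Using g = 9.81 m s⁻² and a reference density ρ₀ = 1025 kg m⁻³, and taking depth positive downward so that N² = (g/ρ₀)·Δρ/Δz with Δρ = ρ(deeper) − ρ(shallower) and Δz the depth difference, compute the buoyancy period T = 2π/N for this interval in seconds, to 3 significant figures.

Δρ = 1025.490 − 1024.521 = 0.969 kg m⁻³ over Δz = 135.4 − 84 = 51.4 m.
N² = (9.81/1025) × (0.969/51.4) = 1.8043 × 10⁻⁴ s⁻².
N = √(1.8043 × 10⁻⁴) = 0.013432 rad s⁻¹, so T = 2π/N = 467.78 s ≈ 468 s.

468 s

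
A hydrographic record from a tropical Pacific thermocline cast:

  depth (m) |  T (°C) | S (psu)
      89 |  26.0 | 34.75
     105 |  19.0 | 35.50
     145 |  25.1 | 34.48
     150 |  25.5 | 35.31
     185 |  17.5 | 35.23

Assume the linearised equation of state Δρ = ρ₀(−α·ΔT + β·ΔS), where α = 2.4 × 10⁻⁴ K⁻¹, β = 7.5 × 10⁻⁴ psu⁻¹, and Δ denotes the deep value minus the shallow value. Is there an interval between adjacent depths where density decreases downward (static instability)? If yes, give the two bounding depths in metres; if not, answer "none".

Evaluate Δρ/ρ₀ = −αΔT + βΔS across each adjacent pair:
  89–105 m: −αΔT+βΔS = −(2.4 × 10⁻⁴)(-7.0)+(7.5 × 10⁻⁴)(+0.75) = 2.2 × 10⁻³ → stable
  105–145 m: −αΔT+βΔS = −(2.4 × 10⁻⁴)(+6.1)+(7.5 × 10⁻⁴)(-1.02) = -2.2 × 10⁻³ → UNSTABLE
  145–150 m: −αΔT+βΔS = −(2.4 × 10⁻⁴)(+0.4)+(7.5 × 10⁻⁴)(+0.83) = 5.3 × 10⁻⁴ → stable
  150–185 m: −αΔT+βΔS = −(2.4 × 10⁻⁴)(-8.0)+(7.5 × 10⁻⁴)(-0.08) = 1.9 × 10⁻³ → stable
The 105–145 m interval has Δρ < 0: lighter water underlies denser water.

105–145 m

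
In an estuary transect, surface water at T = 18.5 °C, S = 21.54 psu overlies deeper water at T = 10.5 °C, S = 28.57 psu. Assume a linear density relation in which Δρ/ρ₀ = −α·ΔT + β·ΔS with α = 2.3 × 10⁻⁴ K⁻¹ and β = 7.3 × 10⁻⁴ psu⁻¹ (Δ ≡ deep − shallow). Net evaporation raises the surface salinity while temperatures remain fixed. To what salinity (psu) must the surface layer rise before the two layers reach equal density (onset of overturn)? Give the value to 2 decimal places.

31.09 psu

Neutral buoyancy requires −α(T_deep − T_surf) + β(S_deep − S_surf′) = 0.
S_surf′ = S_deep − (α/β)·ΔT = 28.57 − (2.3 × 10⁻⁴/7.3 × 10⁻⁴)·(-8.0) = 31.0905 psu.
Increase required: 31.0905 − 21.54 = 9.5505 psu.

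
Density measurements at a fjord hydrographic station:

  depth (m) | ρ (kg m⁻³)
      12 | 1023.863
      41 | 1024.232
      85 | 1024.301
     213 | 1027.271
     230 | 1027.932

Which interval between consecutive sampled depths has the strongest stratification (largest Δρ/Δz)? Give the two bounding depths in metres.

213–230 m

Compute the density gradient over each adjacent pair:
  12–41 m: Δρ/Δz = 0.369/29 = 0.013 kg m⁻⁴
  41–85 m: Δρ/Δz = 0.069/44 = 1.6 × 10⁻³ kg m⁻⁴
  85–213 m: Δρ/Δz = 2.970/128 = 0.023 kg m⁻⁴
  213–230 m: Δρ/Δz = 0.661/17 = 0.039 kg m⁻⁴
The largest gradient is in the 213–230 m interval — the pycnocline.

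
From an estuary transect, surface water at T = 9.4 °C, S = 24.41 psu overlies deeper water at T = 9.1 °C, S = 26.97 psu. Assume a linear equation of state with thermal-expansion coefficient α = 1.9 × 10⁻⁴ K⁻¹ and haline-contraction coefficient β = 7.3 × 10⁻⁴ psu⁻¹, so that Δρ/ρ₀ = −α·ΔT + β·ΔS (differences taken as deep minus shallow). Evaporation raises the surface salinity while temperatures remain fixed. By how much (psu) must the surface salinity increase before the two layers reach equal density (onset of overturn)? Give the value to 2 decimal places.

Neutral buoyancy requires −α(T_deep − T_surf) + β(S_deep − S_surf′) = 0.
S_surf′ = S_deep − (α/β)·ΔT = 26.97 − (1.9 × 10⁻⁴/7.3 × 10⁻⁴)·(-0.3) = 27.0481 psu.
Increase required: 27.0481 − 24.41 = 2.6381 psu.

2.64 psu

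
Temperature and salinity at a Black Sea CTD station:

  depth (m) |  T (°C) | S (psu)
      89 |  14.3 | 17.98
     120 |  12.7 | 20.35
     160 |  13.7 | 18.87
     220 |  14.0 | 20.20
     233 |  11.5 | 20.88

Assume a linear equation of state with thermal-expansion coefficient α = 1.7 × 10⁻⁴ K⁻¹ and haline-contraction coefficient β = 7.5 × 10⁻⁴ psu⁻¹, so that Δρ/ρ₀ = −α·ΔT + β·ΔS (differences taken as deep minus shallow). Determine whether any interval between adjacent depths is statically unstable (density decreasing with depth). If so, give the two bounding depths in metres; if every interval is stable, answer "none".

120–160 m

Evaluate Δρ/ρ₀ = −αΔT + βΔS across each adjacent pair:
  89–120 m: −αΔT+βΔS = −(1.7 × 10⁻⁴)(-1.6)+(7.5 × 10⁻⁴)(+2.37) = 2.0 × 10⁻³ → stable
  120–160 m: −αΔT+βΔS = −(1.7 × 10⁻⁴)(+1.0)+(7.5 × 10⁻⁴)(-1.48) = -1.3 × 10⁻³ → UNSTABLE
  160–220 m: −αΔT+βΔS = −(1.7 × 10⁻⁴)(+0.3)+(7.5 × 10⁻⁴)(+1.33) = 9.5 × 10⁻⁴ → stable
  220–233 m: −αΔT+βΔS = −(1.7 × 10⁻⁴)(-2.5)+(7.5 × 10⁻⁴)(+0.68) = 9.4 × 10⁻⁴ → stable
The 120–160 m interval has Δρ < 0: lighter water underlies denser water.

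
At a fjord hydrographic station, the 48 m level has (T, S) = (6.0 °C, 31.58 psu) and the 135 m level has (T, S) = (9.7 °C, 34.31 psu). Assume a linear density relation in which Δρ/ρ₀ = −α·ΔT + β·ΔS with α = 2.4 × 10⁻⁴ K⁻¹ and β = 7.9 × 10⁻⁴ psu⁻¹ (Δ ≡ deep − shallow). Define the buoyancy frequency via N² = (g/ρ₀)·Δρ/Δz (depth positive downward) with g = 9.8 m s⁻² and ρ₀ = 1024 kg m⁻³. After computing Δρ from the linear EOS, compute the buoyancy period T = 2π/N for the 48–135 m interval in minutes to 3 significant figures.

8.76 min

ΔT = +3.7 K, ΔS = +2.73 psu (deep − shallow).
Δρ/ρ₀ = −αΔT + βΔS = -8.88 × 10⁻⁴ + 2.1567 × 10⁻³ = 1.2687 × 10⁻³, so Δρ ≈ 1.299 kg m⁻³.
N² = (g/ρ₀)·Δρ/Δz = g·(Δρ/ρ₀)/Δz = 9.8 × 1.2687 × 10⁻³ / 87 = 1.4291 × 10⁻⁴ s⁻².
N = √(1.4291 × 10⁻⁴) = 0.011954 rad s⁻¹ → T = 2π/N = 525.61 s = 8.7602 min ≈ 8.76 min.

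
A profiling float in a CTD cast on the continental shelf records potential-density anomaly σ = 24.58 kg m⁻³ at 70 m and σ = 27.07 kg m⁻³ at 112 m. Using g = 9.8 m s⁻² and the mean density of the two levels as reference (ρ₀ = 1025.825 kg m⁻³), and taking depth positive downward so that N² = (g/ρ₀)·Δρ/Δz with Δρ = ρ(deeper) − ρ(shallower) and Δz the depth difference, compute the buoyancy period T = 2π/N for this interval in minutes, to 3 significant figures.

4.40 min

Δρ = 1027.07 − 1024.58 = 2.49 kg m⁻³ over Δz = 112 − 70 = 42 m.
N² = (9.8/1025.825) × (2.49/42) = 5.6637 × 10⁻⁴ s⁻².
N = √(5.6637 × 10⁻⁴) = 0.023799 rad s⁻¹, so T = 2π/N = 264.01 s = 4.4002 min ≈ 4.40 min.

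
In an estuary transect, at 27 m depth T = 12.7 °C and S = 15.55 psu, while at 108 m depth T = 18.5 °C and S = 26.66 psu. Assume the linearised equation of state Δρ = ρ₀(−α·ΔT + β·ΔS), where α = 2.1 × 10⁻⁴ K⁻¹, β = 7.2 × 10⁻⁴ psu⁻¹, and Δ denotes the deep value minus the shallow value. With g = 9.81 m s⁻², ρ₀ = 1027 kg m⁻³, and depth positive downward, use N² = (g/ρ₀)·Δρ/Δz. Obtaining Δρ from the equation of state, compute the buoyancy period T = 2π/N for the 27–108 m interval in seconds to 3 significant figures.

ΔT = +5.8 K, ΔS = +11.11 psu (deep − shallow).
Δρ/ρ₀ = −αΔT + βΔS = -1.218 × 10⁻³ + 7.9992 × 10⁻³ = 6.7812 × 10⁻³, so Δρ ≈ 6.964 kg m⁻³.
N² = (g/ρ₀)·Δρ/Δz = g·(Δρ/ρ₀)/Δz = 9.81 × 6.7812 × 10⁻³ / 81 = 8.2128 × 10⁻⁴ s⁻².
N = √(8.2128 × 10⁻⁴) = 0.028658 rad s⁻¹ → T = 2π/N = 219.25 s ≈ 219 s.

219 s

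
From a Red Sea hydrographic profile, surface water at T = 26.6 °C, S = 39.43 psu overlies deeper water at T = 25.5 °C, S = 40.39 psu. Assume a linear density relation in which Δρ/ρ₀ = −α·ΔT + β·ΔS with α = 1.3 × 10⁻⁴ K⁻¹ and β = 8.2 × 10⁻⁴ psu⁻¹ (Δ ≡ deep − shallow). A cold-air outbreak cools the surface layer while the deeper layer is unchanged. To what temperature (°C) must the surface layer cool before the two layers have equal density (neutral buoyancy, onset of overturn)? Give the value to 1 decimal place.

Neutral buoyancy requires Δρ = 0, i.e. −α(T_deep − T_surf′) + β(S_deep − S_surf) = 0.
T_surf′ = T_deep − (β/α)·ΔS = 25.5 − (8.2 × 10⁻⁴/1.3 × 10⁻⁴)·(+0.96) = 19.445 °C.
Cooling required: 26.6 − (19.445) = 7.155 °C.

19.4 °C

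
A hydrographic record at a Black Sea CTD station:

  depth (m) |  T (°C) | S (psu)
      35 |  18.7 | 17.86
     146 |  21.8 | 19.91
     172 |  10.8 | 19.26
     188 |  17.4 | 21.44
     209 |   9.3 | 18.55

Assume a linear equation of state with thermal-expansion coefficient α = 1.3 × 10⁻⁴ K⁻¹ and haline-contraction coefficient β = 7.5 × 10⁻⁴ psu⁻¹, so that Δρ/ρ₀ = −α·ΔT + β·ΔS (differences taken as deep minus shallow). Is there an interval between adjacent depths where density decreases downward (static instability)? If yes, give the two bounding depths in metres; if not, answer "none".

Evaluate Δρ/ρ₀ = −αΔT + βΔS across each adjacent pair:
  35–146 m: −αΔT+βΔS = −(1.3 × 10⁻⁴)(+3.1)+(7.5 × 10⁻⁴)(+2.05) = 1.1 × 10⁻³ → stable
  146–172 m: −αΔT+βΔS = −(1.3 × 10⁻⁴)(-11.0)+(7.5 × 10⁻⁴)(-0.65) = 9.4 × 10⁻⁴ → stable
  172–188 m: −αΔT+βΔS = −(1.3 × 10⁻⁴)(+6.6)+(7.5 × 10⁻⁴)(+2.18) = 7.8 × 10⁻⁴ → stable
  188–209 m: −αΔT+βΔS = −(1.3 × 10⁻⁴)(-8.1)+(7.5 × 10⁻⁴)(-2.89) = -1.1 × 10⁻³ → UNSTABLE
The 188–209 m interval has Δρ < 0: lighter water underlies denser water.

188–209 m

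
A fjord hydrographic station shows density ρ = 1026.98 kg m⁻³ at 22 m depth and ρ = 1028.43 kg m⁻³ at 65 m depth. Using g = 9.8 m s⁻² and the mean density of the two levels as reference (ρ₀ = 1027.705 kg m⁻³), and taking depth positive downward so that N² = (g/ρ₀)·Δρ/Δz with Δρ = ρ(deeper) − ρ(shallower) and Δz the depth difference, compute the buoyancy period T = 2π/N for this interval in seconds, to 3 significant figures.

Δρ = 1028.43 − 1026.98 = 1.45 kg m⁻³ over Δz = 65 − 22 = 43 m.
N² = (9.8/1027.705) × (1.45/43) = 3.2156 × 10⁻⁴ s⁻².
N = √(3.2156 × 10⁻⁴) = 0.017932 rad s⁻¹, so T = 2π/N = 350.39 s ≈ 350 s.

350 s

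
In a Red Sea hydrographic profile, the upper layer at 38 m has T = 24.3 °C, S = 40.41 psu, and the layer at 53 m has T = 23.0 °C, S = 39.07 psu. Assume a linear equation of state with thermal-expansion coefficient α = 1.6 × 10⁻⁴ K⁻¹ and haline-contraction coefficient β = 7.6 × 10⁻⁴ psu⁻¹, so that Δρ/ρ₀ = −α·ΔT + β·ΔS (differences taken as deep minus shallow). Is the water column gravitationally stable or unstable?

unstable

ΔT = 23.0 − 24.3 = -1.3 K and ΔS = 39.07 − 40.41 = -1.34 psu (deep − shallow).
−αΔT = 2.08 × 10⁻⁴; βΔS = -1.0184 × 10⁻³; sum Δρ/ρ₀ = -8.104 × 10⁻⁴.
Δρ/ρ₀ < 0, so Δρ < 0: deeper water is lighter → statically unstable; the column would overturn.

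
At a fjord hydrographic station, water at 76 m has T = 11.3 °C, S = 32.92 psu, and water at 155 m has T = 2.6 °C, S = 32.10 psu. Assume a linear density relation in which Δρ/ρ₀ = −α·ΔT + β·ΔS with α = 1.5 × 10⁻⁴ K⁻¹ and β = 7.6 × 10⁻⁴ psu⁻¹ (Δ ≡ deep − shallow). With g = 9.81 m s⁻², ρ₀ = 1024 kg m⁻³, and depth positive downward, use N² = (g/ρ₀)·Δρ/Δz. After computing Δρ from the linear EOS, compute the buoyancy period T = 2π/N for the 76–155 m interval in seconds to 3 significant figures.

683 s

ΔT = -8.7 K, ΔS = -0.82 psu (deep − shallow).
Δρ/ρ₀ = −αΔT + βΔS = 1.305 × 10⁻³ − 6.232 × 10⁻⁴ = 6.818 × 10⁻⁴, so Δρ ≈ 0.6982 kg m⁻³.
N² = (g/ρ₀)·Δρ/Δz = g·(Δρ/ρ₀)/Δz = 9.81 × 6.818 × 10⁻⁴ / 79 = 8.4664 × 10⁻⁵ s⁻².
N = √(8.4664 × 10⁻⁵) = 9.2013 × 10⁻³ rad s⁻¹ → T = 2π/N = 682.86 s ≈ 683 s.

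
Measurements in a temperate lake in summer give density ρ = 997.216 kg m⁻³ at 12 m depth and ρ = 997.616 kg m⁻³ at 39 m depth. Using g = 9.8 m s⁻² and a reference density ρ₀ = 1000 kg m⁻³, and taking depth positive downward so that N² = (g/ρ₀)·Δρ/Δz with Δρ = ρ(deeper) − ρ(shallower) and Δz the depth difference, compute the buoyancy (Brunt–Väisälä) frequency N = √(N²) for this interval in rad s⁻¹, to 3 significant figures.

0.0120 rad s⁻¹

Δρ = 997.616 − 997.216 = 0.400 kg m⁻³ over Δz = 39 − 12 = 27 m.
N² = (9.8/1000) × (0.400/27) = 1.4519 × 10⁻⁴ s⁻².
N = √(1.4519 × 10⁻⁴) = 0.012049 rad s⁻¹ ≈ 0.0120 rad s⁻¹.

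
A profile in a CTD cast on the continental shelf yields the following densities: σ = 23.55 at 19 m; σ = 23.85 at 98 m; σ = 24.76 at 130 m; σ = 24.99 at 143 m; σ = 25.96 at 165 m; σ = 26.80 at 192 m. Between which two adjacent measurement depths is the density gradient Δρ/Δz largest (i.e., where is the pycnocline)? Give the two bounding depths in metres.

143–165 m

Compute the density gradient over each adjacent pair:
  19–98 m: Δρ/Δz = 0.30/79 = 3.8 × 10⁻³ kg m⁻⁴
  98–130 m: Δρ/Δz = 0.91/32 = 0.028 kg m⁻⁴
  130–143 m: Δρ/Δz = 0.23/13 = 0.018 kg m⁻⁴
  143–165 m: Δρ/Δz = 0.97/22 = 0.044 kg m⁻⁴
  165–192 m: Δρ/Δz = 0.84/27 = 0.031 kg m⁻⁴
The largest gradient is in the 143–165 m interval — the pycnocline.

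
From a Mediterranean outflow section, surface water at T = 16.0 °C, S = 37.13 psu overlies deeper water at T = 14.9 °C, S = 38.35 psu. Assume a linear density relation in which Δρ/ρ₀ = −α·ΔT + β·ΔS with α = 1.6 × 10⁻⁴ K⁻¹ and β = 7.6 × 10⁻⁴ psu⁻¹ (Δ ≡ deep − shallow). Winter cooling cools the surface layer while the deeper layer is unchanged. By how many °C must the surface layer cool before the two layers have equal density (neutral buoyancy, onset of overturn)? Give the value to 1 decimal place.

Neutral buoyancy requires Δρ = 0, i.e. −α(T_deep − T_surf′) + β(S_deep − S_surf) = 0.
T_surf′ = T_deep − (β/α)·ΔS = 14.9 − (7.6 × 10⁻⁴/1.6 × 10⁻⁴)·(+1.22) = 9.105 °C.
Cooling required: 16.0 − (9.105) = 6.895 °C.

6.9 °C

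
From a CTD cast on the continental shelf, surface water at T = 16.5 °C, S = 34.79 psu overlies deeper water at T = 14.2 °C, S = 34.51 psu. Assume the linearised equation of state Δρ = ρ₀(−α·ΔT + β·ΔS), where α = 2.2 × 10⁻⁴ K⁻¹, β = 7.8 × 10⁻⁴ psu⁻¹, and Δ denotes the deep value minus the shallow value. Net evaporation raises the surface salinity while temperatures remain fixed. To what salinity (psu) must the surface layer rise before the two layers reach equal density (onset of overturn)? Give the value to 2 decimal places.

35.16 psu

Neutral buoyancy requires −α(T_deep − T_surf) + β(S_deep − S_surf′) = 0.
S_surf′ = S_deep − (α/β)·ΔT = 34.51 − (2.2 × 10⁻⁴/7.8 × 10⁻⁴)·(-2.3) = 35.1587 psu.
Increase required: 35.1587 − 34.79 = 0.3687 psu.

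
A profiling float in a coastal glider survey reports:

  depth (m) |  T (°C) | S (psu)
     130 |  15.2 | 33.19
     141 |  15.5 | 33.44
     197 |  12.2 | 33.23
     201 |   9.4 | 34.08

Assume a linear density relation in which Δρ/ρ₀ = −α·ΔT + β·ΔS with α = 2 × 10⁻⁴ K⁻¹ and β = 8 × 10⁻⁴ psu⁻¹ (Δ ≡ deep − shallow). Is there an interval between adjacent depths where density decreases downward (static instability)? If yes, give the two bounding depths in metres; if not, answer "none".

none

Evaluate Δρ/ρ₀ = −αΔT + βΔS across each adjacent pair:
  130–141 m: −αΔT+βΔS = −(2 × 10⁻⁴)(+0.3)+(8 × 10⁻⁴)(+0.25) = 1.4 × 10⁻⁴ → stable
  141–197 m: −αΔT+βΔS = −(2 × 10⁻⁴)(-3.3)+(8 × 10⁻⁴)(-0.21) = 4.9 × 10⁻⁴ → stable
  197–201 m: −αΔT+βΔS = −(2 × 10⁻⁴)(-2.8)+(8 × 10⁻⁴)(+0.85) = 1.2 × 10⁻³ → stable
Every interval has Δρ > 0: the column is stably stratified throughout.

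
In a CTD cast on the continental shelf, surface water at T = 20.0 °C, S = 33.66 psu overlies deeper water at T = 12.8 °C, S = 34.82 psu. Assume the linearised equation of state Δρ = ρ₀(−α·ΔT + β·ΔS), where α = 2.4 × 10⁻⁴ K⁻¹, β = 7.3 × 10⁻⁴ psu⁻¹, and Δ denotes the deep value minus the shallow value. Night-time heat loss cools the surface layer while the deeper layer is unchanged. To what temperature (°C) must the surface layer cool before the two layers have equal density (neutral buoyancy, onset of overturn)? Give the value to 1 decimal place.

9.3 °C

Neutral buoyancy requires Δρ = 0, i.e. −α(T_deep − T_surf′) + β(S_deep − S_surf) = 0.
T_surf′ = T_deep − (β/α)·ΔS = 12.8 − (7.3 × 10⁻⁴/2.4 × 10⁻⁴)·(+1.16) = 9.272 °C.
Cooling required: 20.0 − (9.272) = 10.728 °C.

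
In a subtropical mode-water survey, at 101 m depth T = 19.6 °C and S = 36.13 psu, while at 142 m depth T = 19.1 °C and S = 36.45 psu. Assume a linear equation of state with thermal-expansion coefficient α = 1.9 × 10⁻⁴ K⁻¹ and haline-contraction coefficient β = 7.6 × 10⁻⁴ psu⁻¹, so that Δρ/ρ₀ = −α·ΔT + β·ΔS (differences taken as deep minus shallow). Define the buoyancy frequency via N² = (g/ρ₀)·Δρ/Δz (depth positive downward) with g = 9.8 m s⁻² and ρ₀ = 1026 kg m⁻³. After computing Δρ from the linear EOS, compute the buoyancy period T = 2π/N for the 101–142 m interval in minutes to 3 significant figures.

ΔT = -0.5 K, ΔS = +0.32 psu (deep − shallow).
Δρ/ρ₀ = −αΔT + βΔS = 9.50 × 10⁻⁵ + 2.432 × 10⁻⁴ = 3.382 × 10⁻⁴, so Δρ ≈ 0.3470 kg m⁻³.
N² = (g/ρ₀)·Δρ/Δz = g·(Δρ/ρ₀)/Δz = 9.8 × 3.382 × 10⁻⁴ / 41 = 8.0838 × 10⁻⁵ s⁻².
N = √(8.0838 × 10⁻⁵) = 8.9910 × 10⁻³ rad s⁻¹ → T = 2π/N = 698.83 s = 11.647 min ≈ 11.6 min.

11.6 min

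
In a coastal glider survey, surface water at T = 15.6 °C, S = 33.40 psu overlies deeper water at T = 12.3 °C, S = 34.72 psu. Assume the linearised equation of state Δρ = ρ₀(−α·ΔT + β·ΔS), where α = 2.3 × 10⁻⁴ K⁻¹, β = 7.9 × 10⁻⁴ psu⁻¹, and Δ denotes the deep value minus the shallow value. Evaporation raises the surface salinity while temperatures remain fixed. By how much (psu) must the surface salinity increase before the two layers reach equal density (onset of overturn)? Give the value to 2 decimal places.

Neutral buoyancy requires −α(T_deep − T_surf) + β(S_deep − S_surf′) = 0.
S_surf′ = S_deep − (α/β)·ΔT = 34.72 − (2.3 × 10⁻⁴/7.9 × 10⁻⁴)·(-3.3) = 35.6808 psu.
Increase required: 35.6808 − 33.40 = 2.2808 psu.

2.28 psu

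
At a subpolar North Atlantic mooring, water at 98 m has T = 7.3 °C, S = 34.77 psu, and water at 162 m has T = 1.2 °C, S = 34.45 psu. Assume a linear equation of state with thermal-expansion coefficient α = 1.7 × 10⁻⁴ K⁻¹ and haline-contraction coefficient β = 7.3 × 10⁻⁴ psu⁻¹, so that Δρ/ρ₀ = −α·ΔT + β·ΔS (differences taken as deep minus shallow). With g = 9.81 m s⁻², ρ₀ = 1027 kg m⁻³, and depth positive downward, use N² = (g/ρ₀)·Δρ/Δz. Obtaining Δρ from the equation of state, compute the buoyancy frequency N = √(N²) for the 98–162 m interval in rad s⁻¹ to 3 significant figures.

ΔT = -6.1 K, ΔS = -0.32 psu (deep − shallow).
Δρ/ρ₀ = −αΔT + βΔS = 1.037 × 10⁻³ − 2.336 × 10⁻⁴ = 8.034 × 10⁻⁴, so Δρ ≈ 0.8251 kg m⁻³.
N² = (g/ρ₀)·Δρ/Δz = g·(Δρ/ρ₀)/Δz = 9.81 × 8.034 × 10⁻⁴ / 64 = 1.2315 × 10⁻⁴ s⁻².
N = √(1.2315 × 10⁻⁴) = 0.011097 rad s⁻¹ ≈ 0.0111 rad s⁻¹.

0.0111 rad s⁻¹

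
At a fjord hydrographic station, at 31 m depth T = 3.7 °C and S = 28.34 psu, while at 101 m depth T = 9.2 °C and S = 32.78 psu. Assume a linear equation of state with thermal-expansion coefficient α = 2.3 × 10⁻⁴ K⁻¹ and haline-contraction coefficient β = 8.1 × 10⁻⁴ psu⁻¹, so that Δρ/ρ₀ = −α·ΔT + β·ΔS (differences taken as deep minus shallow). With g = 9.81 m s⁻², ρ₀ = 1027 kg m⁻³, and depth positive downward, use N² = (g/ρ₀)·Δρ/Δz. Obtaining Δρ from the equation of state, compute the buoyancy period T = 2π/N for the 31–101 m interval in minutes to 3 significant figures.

5.79 min

ΔT = +5.5 K, ΔS = +4.44 psu (deep − shallow).
Δρ/ρ₀ = −αΔT + βΔS = -1.265 × 10⁻³ + 3.5964 × 10⁻³ = 2.3314 × 10⁻³, so Δρ ≈ 2.394 kg m⁻³.
N² = (g/ρ₀)·Δρ/Δz = g·(Δρ/ρ₀)/Δz = 9.81 × 2.3314 × 10⁻³ / 70 = 3.2673 × 10⁻⁴ s⁻².
N = √(3.2673 × 10⁻⁴) = 0.018076 rad s⁻¹ → T = 2π/N = 347.60 s = 5.7933 min ≈ 5.79 min.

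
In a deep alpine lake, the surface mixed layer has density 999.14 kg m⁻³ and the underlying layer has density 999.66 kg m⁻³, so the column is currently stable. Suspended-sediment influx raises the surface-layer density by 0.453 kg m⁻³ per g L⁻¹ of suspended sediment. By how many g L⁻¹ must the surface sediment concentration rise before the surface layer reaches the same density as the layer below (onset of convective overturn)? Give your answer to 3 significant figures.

1.15 g L⁻¹

Density deficit of the surface layer: 999.66 − 999.14 = 0.52 kg m⁻³.
Required change = 0.52 / 0.453 = 1.15 g L⁻¹.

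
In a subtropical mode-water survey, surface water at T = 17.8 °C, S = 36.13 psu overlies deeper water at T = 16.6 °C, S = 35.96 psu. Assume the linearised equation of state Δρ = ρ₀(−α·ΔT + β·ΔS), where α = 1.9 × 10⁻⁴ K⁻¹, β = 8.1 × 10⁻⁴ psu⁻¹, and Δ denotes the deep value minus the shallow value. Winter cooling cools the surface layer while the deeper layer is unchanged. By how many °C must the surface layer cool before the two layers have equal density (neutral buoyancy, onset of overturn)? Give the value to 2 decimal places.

Neutral buoyancy requires Δρ = 0, i.e. −α(T_deep − T_surf′) + β(S_deep − S_surf) = 0.
T_surf′ = T_deep − (β/α)·ΔS = 16.6 − (8.1 × 10⁻⁴/1.9 × 10⁻⁴)·(-0.17) = 17.3247 °C.
Cooling required: 17.8 − (17.3247) = 0.4753 °C.

0.48 °C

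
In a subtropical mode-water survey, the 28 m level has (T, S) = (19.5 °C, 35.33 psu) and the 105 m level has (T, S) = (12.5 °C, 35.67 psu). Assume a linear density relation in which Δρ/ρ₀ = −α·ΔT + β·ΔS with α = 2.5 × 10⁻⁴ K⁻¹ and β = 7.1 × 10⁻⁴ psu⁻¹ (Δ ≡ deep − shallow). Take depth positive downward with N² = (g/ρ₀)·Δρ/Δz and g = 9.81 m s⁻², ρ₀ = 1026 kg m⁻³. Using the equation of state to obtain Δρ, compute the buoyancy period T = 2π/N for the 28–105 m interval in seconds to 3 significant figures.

394 s

ΔT = -7.0 K, ΔS = +0.34 psu (deep − shallow).
Δρ/ρ₀ = −αΔT + βΔS = 1.75 × 10⁻³ + 2.414 × 10⁻⁴ = 1.9914 × 10⁻³, so Δρ ≈ 2.043 kg m⁻³.
N² = (g/ρ₀)·Δρ/Δz = g·(Δρ/ρ₀)/Δz = 9.81 × 1.9914 × 10⁻³ / 77 = 2.5371 × 10⁻⁴ s⁻².
N = √(2.5371 × 10⁻⁴) = 0.015928 rad s⁻¹ → T = 2π/N = 394.47 s ≈ 394 s.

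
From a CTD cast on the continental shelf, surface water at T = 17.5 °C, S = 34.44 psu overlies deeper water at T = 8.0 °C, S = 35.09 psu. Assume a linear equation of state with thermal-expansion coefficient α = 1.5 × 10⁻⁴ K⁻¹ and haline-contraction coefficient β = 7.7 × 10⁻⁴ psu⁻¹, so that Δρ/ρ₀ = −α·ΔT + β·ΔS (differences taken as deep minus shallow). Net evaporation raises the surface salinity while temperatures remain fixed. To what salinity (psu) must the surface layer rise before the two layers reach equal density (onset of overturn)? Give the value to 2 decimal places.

Neutral buoyancy requires −α(T_deep − T_surf) + β(S_deep − S_surf′) = 0.
S_surf′ = S_deep − (α/β)·ΔT = 35.09 − (1.5 × 10⁻⁴/7.7 × 10⁻⁴)·(-9.5) = 36.9406 psu.
Increase required: 36.9406 − 34.44 = 2.5006 psu.

36.94 psu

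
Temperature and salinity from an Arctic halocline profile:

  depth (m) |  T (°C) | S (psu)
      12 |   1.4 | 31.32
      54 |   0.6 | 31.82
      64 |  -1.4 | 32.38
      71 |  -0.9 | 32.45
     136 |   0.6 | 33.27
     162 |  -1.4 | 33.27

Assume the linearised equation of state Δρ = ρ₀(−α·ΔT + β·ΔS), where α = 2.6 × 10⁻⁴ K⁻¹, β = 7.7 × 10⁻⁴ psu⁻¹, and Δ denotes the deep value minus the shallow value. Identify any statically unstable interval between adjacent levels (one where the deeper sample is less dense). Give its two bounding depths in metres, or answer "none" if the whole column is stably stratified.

64–71 m

Evaluate Δρ/ρ₀ = −αΔT + βΔS across each adjacent pair:
  12–54 m: −αΔT+βΔS = −(2.6 × 10⁻⁴)(-0.8)+(7.7 × 10⁻⁴)(+0.50) = 5.9 × 10⁻⁴ → stable
  54–64 m: −αΔT+βΔS = −(2.6 × 10⁻⁴)(-2.0)+(7.7 × 10⁻⁴)(+0.56) = 9.5 × 10⁻⁴ → stable
  64–71 m: −αΔT+βΔS = −(2.6 × 10⁻⁴)(+0.5)+(7.7 × 10⁻⁴)(+0.07) = -7.6 × 10⁻⁵ → UNSTABLE
  71–136 m: −αΔT+βΔS = −(2.6 × 10⁻⁴)(+1.5)+(7.7 × 10⁻⁴)(+0.82) = 2.4 × 10⁻⁴ → stable
  136–162 m: −αΔT+βΔS = −(2.6 × 10⁻⁴)(-2.0)+(7.7 × 10⁻⁴)(+0.00) = 5.2 × 10⁻⁴ → stable
The 64–71 m interval has Δρ < 0: lighter water underlies denser water.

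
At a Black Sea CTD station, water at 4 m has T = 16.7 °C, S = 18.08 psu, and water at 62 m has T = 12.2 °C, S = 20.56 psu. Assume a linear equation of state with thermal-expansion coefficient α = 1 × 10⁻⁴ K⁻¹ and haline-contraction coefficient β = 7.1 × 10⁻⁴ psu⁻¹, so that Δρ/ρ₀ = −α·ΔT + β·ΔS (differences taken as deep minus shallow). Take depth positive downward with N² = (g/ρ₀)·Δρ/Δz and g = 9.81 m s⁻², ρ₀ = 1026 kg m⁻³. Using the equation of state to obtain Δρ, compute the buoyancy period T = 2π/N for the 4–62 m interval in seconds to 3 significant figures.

325 s

ΔT = -4.5 K, ΔS = +2.48 psu (deep − shallow).
Δρ/ρ₀ = −αΔT + βΔS = 4.50 × 10⁻⁴ + 1.7608 × 10⁻³ = 2.2108 × 10⁻³, so Δρ ≈ 2.268 kg m⁻³.
N² = (g/ρ₀)·Δρ/Δz = g·(Δρ/ρ₀)/Δz = 9.81 × 2.2108 × 10⁻³ / 58 = 3.7393 × 10⁻⁴ s⁻².
N = √(3.7393 × 10⁻⁴) = 0.019337 rad s⁻¹ → T = 2π/N = 324.93 s ≈ 325 s.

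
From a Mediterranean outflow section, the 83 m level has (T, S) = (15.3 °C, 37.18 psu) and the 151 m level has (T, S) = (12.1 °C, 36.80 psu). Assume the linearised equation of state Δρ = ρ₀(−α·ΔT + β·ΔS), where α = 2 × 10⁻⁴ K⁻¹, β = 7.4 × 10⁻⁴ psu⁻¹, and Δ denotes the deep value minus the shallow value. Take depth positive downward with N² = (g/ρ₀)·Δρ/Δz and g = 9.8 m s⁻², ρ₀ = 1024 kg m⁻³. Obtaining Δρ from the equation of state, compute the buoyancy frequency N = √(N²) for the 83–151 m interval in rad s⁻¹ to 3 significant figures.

ΔT = -3.2 K, ΔS = -0.38 psu (deep − shallow).
Δρ/ρ₀ = −αΔT + βΔS = 6.40 × 10⁻⁴ − 2.812 × 10⁻⁴ = 3.588 × 10⁻⁴, so Δρ ≈ 0.3674 kg m⁻³.
N² = (g/ρ₀)·Δρ/Δz = g·(Δρ/ρ₀)/Δz = 9.8 × 3.588 × 10⁻⁴ / 68 = 5.1709 × 10⁻⁵ s⁻².
N = √(5.1709 × 10⁻⁵) = 7.1909 × 10⁻³ rad s⁻¹ ≈ 7.19 × 10⁻³ rad s⁻¹.

7.19 × 10⁻³ rad s⁻¹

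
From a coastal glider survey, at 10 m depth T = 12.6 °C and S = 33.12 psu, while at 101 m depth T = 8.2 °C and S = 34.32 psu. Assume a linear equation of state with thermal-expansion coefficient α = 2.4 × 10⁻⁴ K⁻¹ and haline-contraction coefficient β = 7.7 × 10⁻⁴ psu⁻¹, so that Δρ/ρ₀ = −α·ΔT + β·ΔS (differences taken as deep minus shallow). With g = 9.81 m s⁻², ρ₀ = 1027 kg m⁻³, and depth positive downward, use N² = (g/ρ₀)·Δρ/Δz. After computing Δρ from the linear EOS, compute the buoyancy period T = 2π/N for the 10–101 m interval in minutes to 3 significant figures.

7.17 min

ΔT = -4.4 K, ΔS = +1.20 psu (deep − shallow).
Δρ/ρ₀ = −αΔT + βΔS = 1.056 × 10⁻³ + 9.24 × 10⁻⁴ = 1.98 × 10⁻³, so Δρ ≈ 2.033 kg m⁻³.
N² = (g/ρ₀)·Δρ/Δz = g·(Δρ/ρ₀)/Δz = 9.81 × 1.98 × 10⁻³ / 91 = 2.1345 × 10⁻⁴ s⁻².
N = √(2.1345 × 10⁻⁴) = 0.014610 rad s⁻¹ → T = 2π/N = 430.06 s = 7.1677 min ≈ 7.17 min.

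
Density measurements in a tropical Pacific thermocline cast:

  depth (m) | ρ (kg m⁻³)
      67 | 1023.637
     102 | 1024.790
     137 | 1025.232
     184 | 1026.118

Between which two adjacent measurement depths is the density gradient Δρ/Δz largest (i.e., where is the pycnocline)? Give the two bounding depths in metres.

67–102 m

Compute the density gradient over each adjacent pair:
  67–102 m: Δρ/Δz = 1.153/35 = 0.033 kg m⁻⁴
  102–137 m: Δρ/Δz = 0.442/35 = 0.013 kg m⁻⁴
  137–184 m: Δρ/Δz = 0.886/47 = 0.019 kg m⁻⁴
The largest gradient is in the 67–102 m interval — the pycnocline.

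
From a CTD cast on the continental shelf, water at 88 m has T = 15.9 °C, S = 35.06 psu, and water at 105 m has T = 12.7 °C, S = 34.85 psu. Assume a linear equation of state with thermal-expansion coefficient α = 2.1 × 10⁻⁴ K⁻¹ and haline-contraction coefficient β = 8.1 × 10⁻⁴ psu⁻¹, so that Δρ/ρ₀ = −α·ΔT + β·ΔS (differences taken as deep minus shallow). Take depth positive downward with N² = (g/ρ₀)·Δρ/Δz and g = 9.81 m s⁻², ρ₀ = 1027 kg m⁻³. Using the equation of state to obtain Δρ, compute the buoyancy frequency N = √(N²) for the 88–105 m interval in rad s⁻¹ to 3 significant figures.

ΔT = -3.2 K, ΔS = -0.21 psu (deep − shallow).
Δρ/ρ₀ = −αΔT + βΔS = 6.72 × 10⁻⁴ − 1.701 × 10⁻⁴ = 5.019 × 10⁻⁴, so Δρ ≈ 0.5155 kg m⁻³.
N² = (g/ρ₀)·Δρ/Δz = g·(Δρ/ρ₀)/Δz = 9.81 × 5.019 × 10⁻⁴ / 17 = 2.8963 × 10⁻⁴ s⁻².
N = √(2.8963 × 10⁻⁴) = 0.017019 rad s⁻¹ ≈ 0.0170 rad s⁻¹.

0.0170 rad s⁻¹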